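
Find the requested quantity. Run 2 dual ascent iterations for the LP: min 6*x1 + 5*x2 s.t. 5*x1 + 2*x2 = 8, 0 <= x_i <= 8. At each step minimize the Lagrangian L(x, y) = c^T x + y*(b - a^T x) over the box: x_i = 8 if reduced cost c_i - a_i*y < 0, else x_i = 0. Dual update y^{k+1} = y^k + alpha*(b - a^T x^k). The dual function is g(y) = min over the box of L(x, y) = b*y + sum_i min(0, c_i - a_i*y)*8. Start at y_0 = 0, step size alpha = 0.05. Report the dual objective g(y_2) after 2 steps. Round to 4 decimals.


Dual ascent for LP: min 6*x1 + 5*x2, 5*x1 + 2*x2 = 8, 0 <= x_i <= 8
Step 1: y^k = 0.0, reduced costs: (6.0, 5.0)
  x^k = (0.0, 0.0), subgradient = b - a^T x = 8.0
  y^{k+1} = 0.0 + 0.05*8.0 = 0.4
Step 2: y^k = 0.4, reduced costs: (4.0, 4.2)
  x^k = (0.0, 0.0), subgradient = b - a^T x = 8.0
  y^{k+1} = 0.4 + 0.05*8.0 = 0.8
Dual objective at y_2 = 0.8: reduced costs (2.0, 3.4), box minimizer x = (0.0, 0.0)
g(y_2) = b*y + (c1 - a1*y)*x1 + (c2 - a2*y)*x2 = 8*0.8 + 2.0*0.0 + 3.4*0.0 = 6.4 + 0.0 + 0.0 = 6.4


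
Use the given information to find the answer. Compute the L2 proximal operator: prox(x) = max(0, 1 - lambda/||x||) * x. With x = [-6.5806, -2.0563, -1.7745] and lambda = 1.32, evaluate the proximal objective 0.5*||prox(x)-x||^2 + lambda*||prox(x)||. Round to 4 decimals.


Step 1: Compute ||x||.
||x|| = 7.1191
Step 2: Compute scaling factor.
scale = max(0, 1 - 1.32/7.1191) = 0.8146
Step 3: prox(x) = [-5.3604, -1.675, -1.4455]
||prox(x)|| = 5.7991
Step 4: Proximal objective.
0.5*||prox-x||^2 = 0.8712
lambda*||prox|| = 7.6548
Total = 8.526


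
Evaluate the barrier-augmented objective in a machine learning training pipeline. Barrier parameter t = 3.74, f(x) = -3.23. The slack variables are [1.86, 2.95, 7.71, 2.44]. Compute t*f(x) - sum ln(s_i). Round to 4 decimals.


Step 1: Compute log-barrier.
ln values: [0.6206, 1.0818, 2.0425, 0.892]
phi = -(0.6206 + 1.0818 + 2.0425 + 0.892) = -4.6369
Step 2: Compute augmented objective.
t*f(x) = 3.74*-3.23 = -12.0802
Total = -12.0802 - 4.6369 = -16.7171


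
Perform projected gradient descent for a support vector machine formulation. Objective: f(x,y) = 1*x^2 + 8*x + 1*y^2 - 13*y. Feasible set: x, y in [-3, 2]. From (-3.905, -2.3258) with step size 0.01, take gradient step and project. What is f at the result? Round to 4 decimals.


Step 1: Compute gradient at (-3.905, -2.3258).
grad_x = 2*1*-3.905 + 8 = 0.19
grad_y = 2*1*-2.3258 - 13 = -17.6516
Step 2: Gradient step.
x_raw = -3.905 - 0.01*0.19 = -3.9069
y_raw = -2.3258 - 0.01*-17.6516 = -2.1493
Step 3: Project onto [-3, 2].
x_proj = clip(-3.9069) = -3.0
y_proj = clip(-2.1493) = -2.1493
Step 4: Evaluate f.
f(-3.0, -2.1493) = 17.5601


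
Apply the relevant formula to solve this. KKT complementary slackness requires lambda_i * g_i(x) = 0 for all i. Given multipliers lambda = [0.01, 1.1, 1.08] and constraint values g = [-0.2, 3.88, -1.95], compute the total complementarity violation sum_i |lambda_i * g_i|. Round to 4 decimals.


KKT complementary slackness check:
lambda_1 * g_1 = 0.01 * -0.2 = -0.002
lambda_2 * g_2 = 1.1 * 3.88 = 4.268
lambda_3 * g_3 = 1.08 * -1.95 = -2.106
Total violation = 0.002 + 4.268 + 2.106 = 6.376


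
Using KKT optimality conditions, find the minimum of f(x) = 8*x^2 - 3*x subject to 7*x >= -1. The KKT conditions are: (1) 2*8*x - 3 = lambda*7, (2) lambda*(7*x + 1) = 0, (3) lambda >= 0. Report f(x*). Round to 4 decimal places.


Step 1: Try lambda = 0 (constraint inactive).
Stationarity: 2*8*x - 3 = 0
x* = 3/(2*8) = 0.1875
Check constraint: 7*0.1875 = 1.3125 >= -1 -- satisfied.
Step 2: Compute optimal value.
f(x*) = 8*0.1875^2 - 3*0.1875 = -0.2813


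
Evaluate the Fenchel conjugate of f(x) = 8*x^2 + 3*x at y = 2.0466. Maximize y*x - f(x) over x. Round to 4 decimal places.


f*(y) = sup_x {y*x - a*x^2 - b*x} = sup_x {(y-b)*x - a*x^2}
FOC: (y - b) - 2a*x = 0 => x* = (y - b)/(2a)
x* = (2.0466 - 3)/(2*8) = -0.0596
f*(2.0466) = (y-b)^2/(4a) = (2.0466 - 3)^2/(4*8)
= 0.909/32 = 0.0284


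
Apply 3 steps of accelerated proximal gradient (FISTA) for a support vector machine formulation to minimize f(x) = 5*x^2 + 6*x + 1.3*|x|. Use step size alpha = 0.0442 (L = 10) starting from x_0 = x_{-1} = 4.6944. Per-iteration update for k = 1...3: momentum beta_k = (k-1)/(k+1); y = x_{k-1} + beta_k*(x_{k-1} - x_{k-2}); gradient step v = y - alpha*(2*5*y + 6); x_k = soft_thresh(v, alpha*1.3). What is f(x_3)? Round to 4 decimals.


FISTA on f(x) = 5*x^2 + 6*x + 1.3*|x|
L = 10, alpha = 0.0442
Iteration 1: beta = 0.0, y = 4.6944 + 0.0*(4.6944 - 4.6944) = 4.6944
  grad(y) = 52.944, v = y - alpha*grad = 2.3543
  prox(v) = soft_thresh(2.3543, 0.0575) = 2.2968
Iteration 2: beta = 0.3333, y = 2.2968 + 0.3333*(2.2968 - 4.6944) = 1.4976
  grad(y) = 20.9762, v = y - alpha*grad = 0.5705
  prox(v) = soft_thresh(0.5705, 0.0575) = 0.513
Iteration 3: beta = 0.5, y = 0.513 + 0.5*(0.513 - 2.2968) = -0.3789
  grad(y) = 2.2111, v = y - alpha*grad = -0.4766
  prox(v) = soft_thresh(-0.4766, 0.0575) = -0.4192
f(x_3) = 5*(-0.4192)^2 + 6*(-0.4192) + 1.3*|-0.4192| = -1.0916


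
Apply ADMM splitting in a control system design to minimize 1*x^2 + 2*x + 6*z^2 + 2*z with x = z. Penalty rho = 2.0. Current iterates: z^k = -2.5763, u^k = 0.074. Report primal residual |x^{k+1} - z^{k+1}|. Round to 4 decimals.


ADMM iteration with rho = 2.0, z^k = -2.5763, u^k = 0.074
Step 1: x-update.
Minimize 1*x^2 + 2*x + (2.0/2)*(x + 2.5763 + 0.074)^2
FOC: (2*1 + 2.0)*x = -2 + 2.0*(-2.5763 - 0.074)
x^{k+1} = -1.8252
Step 2: z-update.
Minimize 6*z^2 + 2*z + (2.0/2)*(-1.8252 - z + 0.074)^2
FOC: (2*6 + 2.0)*z = -2 + 2.0*(-1.8252 + 0.074)
z^{k+1} = -0.393
Step 3: u-update.
u^{k+1} = 0.074 - 1.8252 + 0.393 = -1.3581
Step 4: Primal residual = |-1.8252 + 0.393| = 1.4321


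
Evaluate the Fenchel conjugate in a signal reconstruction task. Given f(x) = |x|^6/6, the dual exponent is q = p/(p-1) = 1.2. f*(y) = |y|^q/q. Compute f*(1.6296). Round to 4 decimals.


The conjugate exponent q satisfies 1/p + 1/q = 1.
p = 6, so q = 6/(6 - 1) = 1.2
|y|^q = 1.6296^1.2 = 1.7968
f*(1.6296) = 1.7968 / 1.2 = 1.4973


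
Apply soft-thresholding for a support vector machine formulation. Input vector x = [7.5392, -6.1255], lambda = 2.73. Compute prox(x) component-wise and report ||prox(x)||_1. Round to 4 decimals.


Soft-thresholding with lambda = 2.73:
prox(7.5392) = sign(7.5392)*max(|7.5392| - 2.73, 0) = 4.8092
prox(-6.1255) = sign(-6.1255)*max(|-6.1255| - 2.73, 0) = -3.3955
prox(x) = [4.8092, -3.3955]
||prox(x)||_1 = 4.8092 + 3.3955 = 8.2047


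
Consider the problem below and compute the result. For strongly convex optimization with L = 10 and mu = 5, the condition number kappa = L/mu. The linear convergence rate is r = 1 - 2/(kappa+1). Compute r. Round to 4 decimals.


Step 1: Compute the condition number.
kappa = L/mu = 10/5 = 2.0
Step 2: Compute the convergence rate.
r = 1 - 2/(kappa + 1) = 1 - 2*mu/(L + mu) = (L - mu)/(L + mu) = 5/15 = 0.3333


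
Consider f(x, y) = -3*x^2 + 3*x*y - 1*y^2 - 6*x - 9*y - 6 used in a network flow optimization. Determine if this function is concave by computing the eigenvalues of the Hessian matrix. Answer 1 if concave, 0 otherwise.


The Hessian of f(x,y) = -3*x^2 + 3*x*y - 1*y^2 - 6*x - 9*y - 6 is:
H = [[-6, 3], [3, -2]]
Trace = -6 - 2 = -8
Determinant = -6*-2 - (3)^2 = 3
Discriminant = (-8)^2 - 4*3 = 52.0
Eigenvalues: lambda_1 = -7.6056, lambda_2 = -0.3944
The function is concave.

1


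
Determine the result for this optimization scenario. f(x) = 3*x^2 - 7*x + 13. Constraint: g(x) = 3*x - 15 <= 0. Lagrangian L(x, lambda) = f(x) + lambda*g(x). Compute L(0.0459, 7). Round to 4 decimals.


Step 1: Evaluate f(x).
f(0.0459) = 3*0.0459^2 - 7*0.0459 + 13 = 12.685
Step 2: Evaluate g(x).
g(0.0459) = 3*0.0459 - 15 = -14.8623
Step 3: Compute Lagrangian.
L = 12.685 + 7*-14.8623 = -91.3511


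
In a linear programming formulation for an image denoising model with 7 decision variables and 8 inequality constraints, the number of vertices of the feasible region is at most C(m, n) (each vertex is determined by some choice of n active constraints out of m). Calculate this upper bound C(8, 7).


Each vertex corresponds to some choice of n active constraints out of m, so the number of vertices is at most C(m, n) = m! / (n!(m-n)!).
m = 8, n = 7
Numerator: 8 * 7 * 6 * 5 * 4 * 3 * 2
Denominator: 7! = 5040
C(8, 7) = 8


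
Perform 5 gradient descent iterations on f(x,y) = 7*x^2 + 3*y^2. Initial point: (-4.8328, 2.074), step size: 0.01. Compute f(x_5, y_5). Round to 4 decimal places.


Gradient descent on f(x,y) = 7*x^2 + 3*y^2.
Starting point: (-4.8328, 2.074), alpha = 0.01
Step 1: grad_x = 2*7*-4.8328 = -67.6592, grad_y = 2*3*2.074 = 12.444
  x_1 = -4.8328 - 0.01*-67.6592 = -4.1562
  y_1 = 2.074 - 0.01*12.444 = 1.9496
Step 2: grad_x = 2*7*-4.1562 = -58.1869, grad_y = 2*3*1.9496 = 11.6974
  x_2 = -4.1562 - 0.01*-58.1869 = -3.5743
  y_2 = 1.9496 - 0.01*11.6974 = 1.8326
Step 3: grad_x = 2*7*-3.5743 = -50.0407, grad_y = 2*3*1.8326 = 10.9955
  x_3 = -3.5743 - 0.01*-50.0407 = -3.0739
  y_3 = 1.8326 - 0.01*10.9955 = 1.7226
Step 4: grad_x = 2*7*-3.0739 = -43.035, grad_y = 2*3*1.7226 = 10.3358
  x_4 = -3.0739 - 0.01*-43.035 = -2.6436
  y_4 = 1.7226 - 0.01*10.3358 = 1.6193
Step 5: grad_x = 2*7*-2.6436 = -37.0101, grad_y = 2*3*1.6193 = 9.7156
  x_5 = -2.6436 - 0.01*-37.0101 = -2.2735
  y_5 = 1.6193 - 0.01*9.7156 = 1.5221
f(-2.2735, 1.5221) = 7*(-2.2735)^2 + 3*1.5221^2 = 43.1315


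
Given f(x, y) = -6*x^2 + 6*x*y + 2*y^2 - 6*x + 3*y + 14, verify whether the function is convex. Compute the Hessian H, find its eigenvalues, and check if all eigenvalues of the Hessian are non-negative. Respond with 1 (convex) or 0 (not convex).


The Hessian of f(x,y) = -6*x^2 + 6*x*y + 2*y^2 - 6*x + 3*y + 14 is:
H = [[-12, 6], [6, 4]]
Trace = -12 + 4 = -8
Determinant = -12*4 - (6)^2 = -84
Discriminant = (-8)^2 - 4*-84 = 400.0
Eigenvalues: lambda_1 = -14.0, lambda_2 = 6.0
The function is not convex.

0


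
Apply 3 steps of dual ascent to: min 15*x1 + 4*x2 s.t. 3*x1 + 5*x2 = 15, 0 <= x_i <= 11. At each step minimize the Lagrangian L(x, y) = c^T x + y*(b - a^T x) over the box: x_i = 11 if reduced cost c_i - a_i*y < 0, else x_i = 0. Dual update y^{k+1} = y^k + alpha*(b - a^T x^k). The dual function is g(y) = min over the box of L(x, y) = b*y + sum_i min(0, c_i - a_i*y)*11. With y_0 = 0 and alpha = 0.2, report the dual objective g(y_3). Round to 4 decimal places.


Dual ascent for LP: min 15*x1 + 4*x2, 3*x1 + 5*x2 = 15, 0 <= x_i <= 11
Step 1: y^k = 0.0, reduced costs: (15.0, 4.0)
  x^k = (0.0, 0.0), subgradient = b - a^T x = 15.0
  y^{k+1} = 0.0 + 0.2*15.0 = 3.0
Step 2: y^k = 3.0, reduced costs: (6.0, -11.0)
  x^k = (0.0, 11.0), subgradient = b - a^T x = -40.0
  y^{k+1} = 3.0 + 0.2*-40.0 = -5.0
Step 3: y^k = -5.0, reduced costs: (30.0, 29.0)
  x^k = (0.0, 0.0), subgradient = b - a^T x = 15.0
  y^{k+1} = -5.0 + 0.2*15.0 = -2.0
Dual objective at y_3 = -2.0: reduced costs (21.0, 14.0), box minimizer x = (0.0, 0.0)
g(y_3) = b*y + (c1 - a1*y)*x1 + (c2 - a2*y)*x2 = 15*(-2.0) + 21.0*0.0 + 14.0*0.0 = -30.0 + 0.0 + 0.0 = -30.0


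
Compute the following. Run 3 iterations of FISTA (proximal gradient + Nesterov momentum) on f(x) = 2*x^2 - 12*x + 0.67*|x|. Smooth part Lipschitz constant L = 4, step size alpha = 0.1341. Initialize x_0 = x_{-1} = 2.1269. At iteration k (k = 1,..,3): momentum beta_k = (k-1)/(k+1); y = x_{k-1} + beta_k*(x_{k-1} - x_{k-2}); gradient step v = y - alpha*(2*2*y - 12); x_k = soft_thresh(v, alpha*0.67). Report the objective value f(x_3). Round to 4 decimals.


FISTA on f(x) = 2*x^2 - 12*x + 0.67*|x|
L = 4, alpha = 0.1341
Iteration 1: beta = 0.0, y = 2.1269 + 0.0*(2.1269 - 2.1269) = 2.1269
  grad(y) = -3.4924, v = y - alpha*grad = 2.5952
  prox(v) = soft_thresh(2.5952, 0.0898) = 2.5054
Iteration 2: beta = 0.3333, y = 2.5054 + 0.3333*(2.5054 - 2.1269) = 2.6315
  grad(y) = -1.4738, v = y - alpha*grad = 2.8292
  prox(v) = soft_thresh(2.8292, 0.0898) = 2.7393
Iteration 3: beta = 0.5, y = 2.7393 + 0.5*(2.7393 - 2.5054) = 2.8563
  grad(y) = -0.5747, v = y - alpha*grad = 2.9334
  prox(v) = soft_thresh(2.9334, 0.0898) = 2.8435
f(x_3) = 2*2.8435^2 - 12*2.8435 + 0.67*|2.8435| = -16.0459


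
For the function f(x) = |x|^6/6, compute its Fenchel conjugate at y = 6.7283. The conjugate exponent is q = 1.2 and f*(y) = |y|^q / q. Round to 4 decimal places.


The conjugate exponent q satisfies 1/p + 1/q = 1.
p = 6, so q = 6/(6 - 1) = 1.2
|y|^q = 6.7283^1.2 = 9.8511
f*(6.7283) = 9.8511 / 1.2 = 8.2093


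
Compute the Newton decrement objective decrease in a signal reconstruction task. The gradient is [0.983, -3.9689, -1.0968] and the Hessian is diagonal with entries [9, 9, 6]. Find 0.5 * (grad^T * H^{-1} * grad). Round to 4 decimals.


Step 1: H is diagonal, so H^(-1) * g = [0.1092, -0.441, -0.1828].
Step 2: g^T H^(-1) g = sum_i g_i^2 / H_ii
  = (0.983)^2/9 + (-3.9689)^2/9 + (-1.0968)^2/6
  = 0.1074 + 1.7502 + 0.2005 = 2.0581
Step 3: Objective decrease = 0.5 * g^T H^(-1) g = 1.0291


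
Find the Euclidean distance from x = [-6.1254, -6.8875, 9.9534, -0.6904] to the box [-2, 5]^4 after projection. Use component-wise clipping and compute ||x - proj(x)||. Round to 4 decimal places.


Project each component onto [-2, 5].
clip(-6.1254) = -2.0, clip(-6.8875) = -2.0, clip(9.9534) = 5.0, clip(-0.6904) = -0.6904
Projection = [-2.0, -2.0, 5.0, -0.6904]
Squared diffs: [17.0189, 23.8877, 24.5362, 0.0]
Distance = sqrt(65.4428) = 8.0897


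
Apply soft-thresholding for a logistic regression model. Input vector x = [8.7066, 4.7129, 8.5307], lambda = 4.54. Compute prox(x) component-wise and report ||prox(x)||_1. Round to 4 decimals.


Soft-thresholding with lambda = 4.54:
prox(8.7066) = sign(8.7066)*max(|8.7066| - 4.54, 0) = 4.1666
prox(4.7129) = sign(4.7129)*max(|4.7129| - 4.54, 0) = 0.1729
prox(8.5307) = sign(8.5307)*max(|8.5307| - 4.54, 0) = 3.9907
prox(x) = [4.1666, 0.1729, 3.9907]
||prox(x)||_1 = 4.1666 + 0.1729 + 3.9907 = 8.3302


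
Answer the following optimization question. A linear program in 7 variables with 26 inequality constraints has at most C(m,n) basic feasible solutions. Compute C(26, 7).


Each vertex corresponds to some choice of n active constraints out of m, so the number of vertices is at most C(m, n) = m! / (n!(m-n)!).
m = 26, n = 7
Numerator: 26 * 25 * 24 * 23 * 22 * 21 * 20
Denominator: 7! = 5040
C(26, 7) = 657800


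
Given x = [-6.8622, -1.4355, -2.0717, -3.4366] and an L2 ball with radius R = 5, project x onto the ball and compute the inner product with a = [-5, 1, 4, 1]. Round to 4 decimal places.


Step 1: Compute ||x|| (intermediates to 6 decimals).
||x|| = sqrt((-6.8622)^2 + (-1.4355)^2 + (-2.0717)^2 + (-3.4366)^2) = 8.077909
Step 2: Project.
Since ||x|| > R, scale = R/||x|| = 5/8.077909 = 0.618972, proj(x) = scale * x
proj(x) = [-4.24751, -0.888534, -1.282324, -2.127159]
Step 3: Dot product.
a^T * proj(x) = -5*(-4.24751) + 1*(-0.888534) + 4*(-1.282324) + 1*(-2.127159) = 13.0926


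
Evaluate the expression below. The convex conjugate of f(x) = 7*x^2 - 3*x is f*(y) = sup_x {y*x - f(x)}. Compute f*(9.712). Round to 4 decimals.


f*(y) = sup_x {y*x - a*x^2 - b*x} = sup_x {(y-b)*x - a*x^2}
FOC: (y - b) - 2a*x = 0 => x* = (y - b)/(2a)
x* = (9.712 + 3)/(2*7) = 0.908
f*(9.712) = (y-b)^2/(4a) = (9.712 + 3)^2/(4*7)
= 161.5949/28 = 5.7712


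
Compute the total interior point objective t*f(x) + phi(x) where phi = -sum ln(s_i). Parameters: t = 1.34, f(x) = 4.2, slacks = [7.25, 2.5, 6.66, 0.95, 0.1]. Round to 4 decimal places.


Step 1: Compute log-barrier.
ln values: [1.981, 0.9163, 1.8961, -0.0513, -2.3026]
phi = -(1.981 + 0.9163 + 1.8961 - 0.0513 - 2.3026) = -2.4395
Step 2: Compute augmented objective.
t*f(x) = 1.34*4.2 = 5.628
Total = 5.628 - 2.4395 = 3.1885


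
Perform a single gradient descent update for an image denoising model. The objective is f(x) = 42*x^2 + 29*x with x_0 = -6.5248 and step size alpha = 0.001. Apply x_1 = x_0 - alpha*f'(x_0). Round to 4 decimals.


We compute the gradient at x_0 and apply the update.
f'(x) = 84*x + 29
f'(-6.5248) = 84*-6.5248 + 29 = -519.0832
x_1 = -6.5248 - 0.001*-519.0832 = -6.0057


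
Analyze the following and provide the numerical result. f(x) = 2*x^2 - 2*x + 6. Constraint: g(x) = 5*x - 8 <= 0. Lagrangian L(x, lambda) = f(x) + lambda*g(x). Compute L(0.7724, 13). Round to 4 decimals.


Step 1: Evaluate f(x).
f(0.7724) = 2*0.7724^2 - 2*0.7724 + 6 = 5.6484
Step 2: Evaluate g(x).
g(0.7724) = 5*0.7724 - 8 = -4.138
Step 3: Compute Lagrangian.
L = 5.6484 + 13*-4.138 = -48.1456


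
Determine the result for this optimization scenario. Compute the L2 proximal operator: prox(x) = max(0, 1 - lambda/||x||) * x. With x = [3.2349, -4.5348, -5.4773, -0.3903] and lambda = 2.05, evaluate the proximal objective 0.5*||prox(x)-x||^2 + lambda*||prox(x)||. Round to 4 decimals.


Step 1: Compute ||x||.
||x|| = 7.8219
Step 2: Compute scaling factor.
scale = max(0, 1 - 2.05/7.8219) = 0.7379
Step 3: prox(x) = [2.3871, -3.3463, -4.0418, -0.288]
||prox(x)|| = 5.7719
Step 4: Proximal objective.
0.5*||prox-x||^2 = 2.1013
lambda*||prox|| = 11.8324
Total = 13.9336


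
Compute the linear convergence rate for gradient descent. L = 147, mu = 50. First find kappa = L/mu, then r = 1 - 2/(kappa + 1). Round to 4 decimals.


Step 1: Compute the condition number.
kappa = L/mu = 147/50 = 2.94
Step 2: Compute the convergence rate.
r = 1 - 2/(kappa + 1) = 1 - 2*mu/(L + mu) = (L - mu)/(L + mu) = 97/197 = 0.4924


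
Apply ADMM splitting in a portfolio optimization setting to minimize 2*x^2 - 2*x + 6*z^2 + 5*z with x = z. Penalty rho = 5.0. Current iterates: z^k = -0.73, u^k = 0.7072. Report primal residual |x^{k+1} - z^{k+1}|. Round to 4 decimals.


ADMM iteration with rho = 5.0, z^k = -0.73, u^k = 0.7072
Step 1: x-update.
Minimize 2*x^2 - 2*x + (5.0/2)*(x + 0.73 + 0.7072)^2
FOC: (2*2 + 5.0)*x = 2 + 5.0*(-0.73 - 0.7072)
x^{k+1} = -0.5762
Step 2: z-update.
Minimize 6*z^2 + 5*z + (5.0/2)*(-0.5762 - z + 0.7072)^2
FOC: (2*6 + 5.0)*z = -5 + 5.0*(-0.5762 + 0.7072)
z^{k+1} = -0.2556
Step 3: u-update.
u^{k+1} = 0.7072 - 0.5762 + 0.2556 = 0.3866
Step 4: Primal residual = |-0.5762 + 0.2556| = 0.3206


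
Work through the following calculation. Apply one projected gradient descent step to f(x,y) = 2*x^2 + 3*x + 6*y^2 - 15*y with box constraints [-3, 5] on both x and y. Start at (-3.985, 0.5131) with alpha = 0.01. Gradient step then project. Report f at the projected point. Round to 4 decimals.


Step 1: Compute gradient at (-3.985, 0.5131).
grad_x = 2*2*-3.985 + 3 = -12.94
grad_y = 2*6*0.5131 - 15 = -8.8428
Step 2: Gradient step.
x_raw = -3.985 - 0.01*-12.94 = -3.8556
y_raw = 0.5131 - 0.01*-8.8428 = 0.6015
Step 3: Project onto [-3, 5].
x_proj = clip(-3.8556) = -3.0
y_proj = clip(0.6015) = 0.6015
Step 4: Evaluate f.
f(-3.0, 0.6015) = 2.1481


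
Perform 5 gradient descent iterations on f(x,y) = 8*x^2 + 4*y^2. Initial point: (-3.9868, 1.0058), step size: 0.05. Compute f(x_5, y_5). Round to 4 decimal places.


Gradient descent on f(x,y) = 8*x^2 + 4*y^2.
Starting point: (-3.9868, 1.0058), alpha = 0.05
Step 1: grad_x = 2*8*-3.9868 = -63.7888, grad_y = 2*4*1.0058 = 8.0464
  x_1 = -3.9868 - 0.05*-63.7888 = -0.7974
  y_1 = 1.0058 - 0.05*8.0464 = 0.6035
Step 2: grad_x = 2*8*-0.7974 = -12.7578, grad_y = 2*4*0.6035 = 4.8278
  x_2 = -0.7974 - 0.05*-12.7578 = -0.1595
  y_2 = 0.6035 - 0.05*4.8278 = 0.3621
Step 3: grad_x = 2*8*-0.1595 = -2.5516, grad_y = 2*4*0.3621 = 2.8967
  x_3 = -0.1595 - 0.05*-2.5516 = -0.0319
  y_3 = 0.3621 - 0.05*2.8967 = 0.2173
Step 4: grad_x = 2*8*-0.0319 = -0.5103, grad_y = 2*4*0.2173 = 1.738
  x_4 = -0.0319 - 0.05*-0.5103 = -0.0064
  y_4 = 0.2173 - 0.05*1.738 = 0.1304
Step 5: grad_x = 2*8*-0.0064 = -0.1021, grad_y = 2*4*0.1304 = 1.0428
  x_5 = -0.0064 - 0.05*-0.1021 = -0.0013
  y_5 = 0.1304 - 0.05*1.0428 = 0.0782
f(-0.0013, 0.0782) = 8*(-0.0013)^2 + 4*0.0782^2 = 0.0245


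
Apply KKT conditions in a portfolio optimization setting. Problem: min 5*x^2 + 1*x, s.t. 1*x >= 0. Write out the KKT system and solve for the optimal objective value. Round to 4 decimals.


Step 1: Try lambda = 0 (constraint inactive).
x_unc = -1/(2*5) = -0.1
Check: 1*-0.1 = -0.1 < 0 -- violated!
Step 2: Constraint must be active: 1*x = 0
x* = 0/1 = 0.0
lambda = (2*5*0.0 + 1)/1 = 1.0
Step 3: Compute optimal value.
f(x*) = 5*0.0^2 + 1*0.0 = 0.0


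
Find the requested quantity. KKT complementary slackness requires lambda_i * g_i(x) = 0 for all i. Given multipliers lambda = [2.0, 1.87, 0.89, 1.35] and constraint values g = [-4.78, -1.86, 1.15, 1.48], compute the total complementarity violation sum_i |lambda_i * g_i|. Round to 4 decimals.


KKT complementary slackness check:
lambda_1 * g_1 = 2.0 * -4.78 = -9.56
lambda_2 * g_2 = 1.87 * -1.86 = -3.4782
lambda_3 * g_3 = 0.89 * 1.15 = 1.0235
lambda_4 * g_4 = 1.35 * 1.48 = 1.998
Total violation = 9.56 + 3.4782 + 1.0235 + 1.998 = 16.0597


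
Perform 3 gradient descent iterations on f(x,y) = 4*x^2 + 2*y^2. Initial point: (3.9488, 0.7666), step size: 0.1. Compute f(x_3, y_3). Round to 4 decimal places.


Gradient descent on f(x,y) = 4*x^2 + 2*y^2.
Starting point: (3.9488, 0.7666), alpha = 0.1
Step 1: grad_x = 2*4*3.9488 = 31.5904, grad_y = 2*2*0.7666 = 3.0664
  x_1 = 3.9488 - 0.1*31.5904 = 0.7898
  y_1 = 0.7666 - 0.1*3.0664 = 0.46
Step 2: grad_x = 2*4*0.7898 = 6.3181, grad_y = 2*2*0.46 = 1.8398
  x_2 = 0.7898 - 0.1*6.3181 = 0.158
  y_2 = 0.46 - 0.1*1.8398 = 0.276
Step 3: grad_x = 2*4*0.158 = 1.2636, grad_y = 2*2*0.276 = 1.1039
  x_3 = 0.158 - 0.1*1.2636 = 0.0316
  y_3 = 0.276 - 0.1*1.1039 = 0.1656
f(0.0316, 0.1656) = 4*0.0316^2 + 2*0.1656^2 = 0.0588


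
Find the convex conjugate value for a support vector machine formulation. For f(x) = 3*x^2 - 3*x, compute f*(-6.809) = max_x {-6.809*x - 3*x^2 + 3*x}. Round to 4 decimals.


f*(y) = sup_x {y*x - a*x^2 - b*x} = sup_x {(y-b)*x - a*x^2}
FOC: (y - b) - 2a*x = 0 => x* = (y - b)/(2a)
x* = (-6.809 + 3)/(2*3) = -0.6348
f*(-6.809) = (y-b)^2/(4a) = (-6.809 + 3)^2/(4*3)
= 14.5085/12 = 1.209


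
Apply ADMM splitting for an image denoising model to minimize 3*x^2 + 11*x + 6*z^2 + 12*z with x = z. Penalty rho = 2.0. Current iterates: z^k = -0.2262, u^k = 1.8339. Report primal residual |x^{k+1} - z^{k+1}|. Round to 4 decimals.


ADMM iteration with rho = 2.0, z^k = -0.2262, u^k = 1.8339
Step 1: x-update.
Minimize 3*x^2 + 11*x + (2.0/2)*(x + 0.2262 + 1.8339)^2
FOC: (2*3 + 2.0)*x = -11 + 2.0*(-0.2262 - 1.8339)
x^{k+1} = -1.89
Step 2: z-update.
Minimize 6*z^2 + 12*z + (2.0/2)*(-1.89 - z + 1.8339)^2
FOC: (2*6 + 2.0)*z = -12 + 2.0*(-1.89 + 1.8339)
z^{k+1} = -0.8652
Step 3: u-update.
u^{k+1} = 1.8339 - 1.89 + 0.8652 = 0.809
Step 4: Primal residual = |-1.89 + 0.8652| = 1.0249


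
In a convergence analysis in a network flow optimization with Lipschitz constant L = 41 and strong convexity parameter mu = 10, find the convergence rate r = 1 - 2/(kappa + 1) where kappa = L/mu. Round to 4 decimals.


Step 1: Compute the condition number.
kappa = L/mu = 41/10 = 4.1
Step 2: Compute the convergence rate.
r = 1 - 2/(kappa + 1) = 1 - 2*mu/(L + mu) = (L - mu)/(L + mu) = 31/51 = 0.6078


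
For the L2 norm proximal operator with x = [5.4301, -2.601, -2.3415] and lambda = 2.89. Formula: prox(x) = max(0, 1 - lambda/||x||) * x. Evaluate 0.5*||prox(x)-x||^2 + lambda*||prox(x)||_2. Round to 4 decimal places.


Step 1: Compute ||x||.
||x|| = 6.4602
Step 2: Compute scaling factor.
scale = max(0, 1 - 2.89/6.4602) = 0.5526
Step 3: prox(x) = [3.0009, -1.4374, -1.294]
||prox(x)|| = 3.5702
Step 4: Proximal objective.
0.5*||prox-x||^2 = 4.1761
lambda*||prox|| = 10.3179
Total = 14.4938


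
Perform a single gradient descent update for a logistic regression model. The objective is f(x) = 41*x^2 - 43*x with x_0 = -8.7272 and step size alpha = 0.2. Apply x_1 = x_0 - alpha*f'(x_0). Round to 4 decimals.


We compute the gradient at x_0 and apply the update.
f'(x) = 82*x - 43
f'(-8.7272) = 82*-8.7272 - 43 = -758.6304
x_1 = -8.7272 - 0.2*-758.6304 = 142.9989


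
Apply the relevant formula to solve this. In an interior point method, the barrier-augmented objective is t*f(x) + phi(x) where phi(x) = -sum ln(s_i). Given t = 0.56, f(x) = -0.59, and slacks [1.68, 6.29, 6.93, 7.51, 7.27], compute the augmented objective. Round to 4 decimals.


Step 1: Compute log-barrier.
ln values: [0.5188, 1.839, 1.9359, 2.0162, 1.9838]
phi = -(0.5188 + 1.839 + 1.9359 + 2.0162 + 1.9838) = -8.2936
Step 2: Compute augmented objective.
t*f(x) = 0.56*-0.59 = -0.3304
Total = -0.3304 - 8.2936 = -8.624


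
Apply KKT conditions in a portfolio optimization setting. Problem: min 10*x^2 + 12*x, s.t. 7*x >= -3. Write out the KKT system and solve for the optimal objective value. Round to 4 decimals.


Step 1: Try lambda = 0 (constraint inactive).
x_unc = -12/(2*10) = -0.6
Check: 7*-0.6 = -4.2 < -3 -- violated!
Step 2: Constraint must be active: 7*x = -3
x* = -3/7 = -0.4286 (rounded; the exact value -3/7 is used below)
lambda = (2*10*(-3/7) + 12)/7 = 0.4898
Step 3: Compute optimal value.
f(x*) = 10*(-3/7)^2 + 12*(-3/7) = -3.3061


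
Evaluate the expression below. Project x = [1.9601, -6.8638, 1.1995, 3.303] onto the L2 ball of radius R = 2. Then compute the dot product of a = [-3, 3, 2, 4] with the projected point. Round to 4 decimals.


Step 1: Compute ||x|| (intermediates to 6 decimals).
||x|| = sqrt(1.9601^2 + (-6.8638)^2 + 1.1995^2 + 3.303^2) = 7.956278
Step 2: Project.
Since ||x|| > R, scale = R/||x|| = 2/7.956278 = 0.251374, proj(x) = scale * x
proj(x) = [0.492718, -1.725381, 0.301523, 0.830288]
Step 3: Dot product.
a^T * proj(x) = -3*0.492718 + 3*(-1.725381) + 2*0.301523 + 4*0.830288 = -2.7301


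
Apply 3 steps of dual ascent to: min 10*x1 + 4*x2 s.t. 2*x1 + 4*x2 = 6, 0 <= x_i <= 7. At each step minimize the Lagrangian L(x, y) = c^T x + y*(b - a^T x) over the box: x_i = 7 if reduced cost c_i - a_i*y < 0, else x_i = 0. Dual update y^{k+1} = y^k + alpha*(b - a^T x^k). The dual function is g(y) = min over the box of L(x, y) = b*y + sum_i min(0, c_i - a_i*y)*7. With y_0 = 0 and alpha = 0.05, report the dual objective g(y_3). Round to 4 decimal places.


Dual ascent for LP: min 10*x1 + 4*x2, 2*x1 + 4*x2 = 6, 0 <= x_i <= 7
Step 1: y^k = 0.0, reduced costs: (10.0, 4.0)
  x^k = (0.0, 0.0), subgradient = b - a^T x = 6.0
  y^{k+1} = 0.0 + 0.05*6.0 = 0.3
Step 2: y^k = 0.3, reduced costs: (9.4, 2.8)
  x^k = (0.0, 0.0), subgradient = b - a^T x = 6.0
  y^{k+1} = 0.3 + 0.05*6.0 = 0.6
Step 3: y^k = 0.6, reduced costs: (8.8, 1.6)
  x^k = (0.0, 0.0), subgradient = b - a^T x = 6.0
  y^{k+1} = 0.6 + 0.05*6.0 = 0.9
Dual objective at y_3 = 0.9: reduced costs (8.2, 0.4), box minimizer x = (0.0, 0.0)
g(y_3) = b*y + (c1 - a1*y)*x1 + (c2 - a2*y)*x2 = 6*0.9 + 8.2*0.0 + 0.4*0.0 = 5.4 + 0.0 + 0.0 = 5.4


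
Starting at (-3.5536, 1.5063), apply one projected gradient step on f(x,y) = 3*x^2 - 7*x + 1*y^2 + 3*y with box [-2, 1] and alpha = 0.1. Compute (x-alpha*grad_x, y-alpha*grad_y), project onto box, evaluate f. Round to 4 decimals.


Step 1: Compute gradient at (-3.5536, 1.5063).
grad_x = 2*3*-3.5536 - 7 = -28.3216
grad_y = 2*1*1.5063 + 3 = 6.0126
Step 2: Gradient step.
x_raw = -3.5536 - 0.1*-28.3216 = -0.7214
y_raw = 1.5063 - 0.1*6.0126 = 0.905
Step 3: Project onto [-2, 1].
x_proj = clip(-0.7214) = -0.7214
y_proj = clip(0.905) = 0.905
Step 4: Evaluate f.
f(-0.7214, 0.905) = 10.1457


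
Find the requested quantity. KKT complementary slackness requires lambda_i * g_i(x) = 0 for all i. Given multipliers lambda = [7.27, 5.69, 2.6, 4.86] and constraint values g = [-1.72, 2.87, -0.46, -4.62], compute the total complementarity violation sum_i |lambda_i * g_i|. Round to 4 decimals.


KKT complementary slackness check:
lambda_1 * g_1 = 7.27 * -1.72 = -12.5044
lambda_2 * g_2 = 5.69 * 2.87 = 16.3303
lambda_3 * g_3 = 2.6 * -0.46 = -1.196
lambda_4 * g_4 = 4.86 * -4.62 = -22.4532
Total violation = 12.5044 + 16.3303 + 1.196 + 22.4532 = 52.4839


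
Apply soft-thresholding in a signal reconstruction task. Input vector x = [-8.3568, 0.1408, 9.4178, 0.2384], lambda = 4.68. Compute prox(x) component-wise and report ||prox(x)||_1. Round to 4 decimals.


Soft-thresholding with lambda = 4.68:
prox(-8.3568) = sign(-8.3568)*max(|-8.3568| - 4.68, 0) = -3.6768
prox(0.1408) = sign(0.1408)*max(|0.1408| - 4.68, 0) = 0.0
prox(9.4178) = sign(9.4178)*max(|9.4178| - 4.68, 0) = 4.7378
prox(0.2384) = sign(0.2384)*max(|0.2384| - 4.68, 0) = 0.0
prox(x) = [-3.6768, 0.0, 4.7378, 0.0]
||prox(x)||_1 = 3.6768 + 0.0 + 4.7378 + 0.0 = 8.4146


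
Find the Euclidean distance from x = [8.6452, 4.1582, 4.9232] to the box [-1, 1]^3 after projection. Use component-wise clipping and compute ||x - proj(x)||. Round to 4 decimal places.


Project each component onto [-1, 1].
clip(8.6452) = 1.0, clip(4.1582) = 1.0, clip(4.9232) = 1.0
Projection = [1.0, 1.0, 1.0]
Squared diffs: [58.4491, 9.9742, 15.3915]
Distance = sqrt(83.8148) = 9.155


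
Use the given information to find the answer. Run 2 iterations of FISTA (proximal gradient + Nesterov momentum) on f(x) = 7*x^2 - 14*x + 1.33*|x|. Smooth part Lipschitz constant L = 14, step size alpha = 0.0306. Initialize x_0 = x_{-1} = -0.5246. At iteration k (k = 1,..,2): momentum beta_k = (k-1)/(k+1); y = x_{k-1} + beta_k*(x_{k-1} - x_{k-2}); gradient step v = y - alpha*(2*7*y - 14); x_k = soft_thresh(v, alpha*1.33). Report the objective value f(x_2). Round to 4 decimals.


FISTA on f(x) = 7*x^2 - 14*x + 1.33*|x|
L = 14, alpha = 0.0306
Iteration 1: beta = 0.0, y = -0.5246 + 0.0*(-0.5246 + 0.5246) = -0.5246
  grad(y) = -21.3444, v = y - alpha*grad = 0.1285
  prox(v) = soft_thresh(0.1285, 0.0407) = 0.0878
Iteration 2: beta = 0.3333, y = 0.0878 + 0.3333*(0.0878 + 0.5246) = 0.292
  grad(y) = -9.9122, v = y - alpha*grad = 0.5953
  prox(v) = soft_thresh(0.5953, 0.0407) = 0.5546
f(x_2) = 7*0.5546^2 - 14*0.5546 + 1.33*|0.5546| = -4.8737


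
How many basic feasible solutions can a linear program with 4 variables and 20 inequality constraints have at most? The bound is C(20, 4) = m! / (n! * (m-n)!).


Each vertex corresponds to some choice of n active constraints out of m, so the number of vertices is at most C(m, n) = m! / (n!(m-n)!).
m = 20, n = 4
Numerator: 20 * 19 * 18 * 17
Denominator: 4! = 24
C(20, 4) = 4845


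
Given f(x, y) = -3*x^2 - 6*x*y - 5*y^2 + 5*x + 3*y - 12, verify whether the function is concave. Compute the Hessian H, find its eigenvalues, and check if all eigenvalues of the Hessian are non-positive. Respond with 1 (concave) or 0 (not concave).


The Hessian of f(x,y) = -3*x^2 - 6*x*y - 5*y^2 + 5*x + 3*y - 12 is:
H = [[-6, -6], [-6, -10]]
Trace = -6 - 10 = -16
Determinant = -6*-10 - (-6)^2 = 24
Discriminant = (-16)^2 - 4*24 = 160.0
Eigenvalues: lambda_1 = -14.3246, lambda_2 = -1.6754
The function is concave.

1


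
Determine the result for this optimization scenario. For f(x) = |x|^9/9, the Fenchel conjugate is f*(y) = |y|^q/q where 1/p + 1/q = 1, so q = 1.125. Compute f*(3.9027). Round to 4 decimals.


The conjugate exponent q satisfies 1/p + 1/q = 1.
p = 9, so q = 9/(9 - 1) = 1.125
|y|^q = 3.9027^1.125 = 4.6269
f*(3.9027) = 4.6269 / 1.125 = 4.1128


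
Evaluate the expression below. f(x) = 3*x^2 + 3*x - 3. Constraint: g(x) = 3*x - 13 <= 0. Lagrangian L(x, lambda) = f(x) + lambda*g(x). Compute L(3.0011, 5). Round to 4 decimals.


Step 1: Evaluate f(x).
f(3.0011) = 3*3.0011^2 + 3*3.0011 - 3 = 33.0231
Step 2: Evaluate g(x).
g(3.0011) = 3*3.0011 - 13 = -3.9967
Step 3: Compute Lagrangian.
L = 33.0231 + 5*-3.9967 = 13.0396


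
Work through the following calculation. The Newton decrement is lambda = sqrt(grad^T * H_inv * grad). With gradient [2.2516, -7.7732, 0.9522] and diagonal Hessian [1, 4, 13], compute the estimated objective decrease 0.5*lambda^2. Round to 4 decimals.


Step 1: H is diagonal, so H^(-1) * g = [2.2516, -1.9433, 0.0732].
Step 2: g^T H^(-1) g = sum_i g_i^2 / H_ii
  = (2.2516)^2/1 + (-7.7732)^2/4 + (0.9522)^2/13
  = 5.0697 + 15.1057 + 0.0697 = 20.2451
Step 3: Objective decrease = 0.5 * g^T H^(-1) g = 10.1226


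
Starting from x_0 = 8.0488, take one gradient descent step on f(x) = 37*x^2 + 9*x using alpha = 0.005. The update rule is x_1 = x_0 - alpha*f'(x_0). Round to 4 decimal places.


We compute the gradient at x_0 and apply the update.
f'(x) = 74*x + 9
f'(8.0488) = 74*8.0488 + 9 = 604.6112
x_1 = 8.0488 - 0.005*604.6112 = 5.0257


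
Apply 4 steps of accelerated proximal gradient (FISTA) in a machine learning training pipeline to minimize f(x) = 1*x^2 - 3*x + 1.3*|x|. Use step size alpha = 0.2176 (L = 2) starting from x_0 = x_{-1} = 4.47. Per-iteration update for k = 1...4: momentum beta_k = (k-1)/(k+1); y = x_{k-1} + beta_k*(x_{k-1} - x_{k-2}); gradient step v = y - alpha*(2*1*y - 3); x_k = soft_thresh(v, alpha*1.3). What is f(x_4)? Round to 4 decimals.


FISTA on f(x) = 1*x^2 - 3*x + 1.3*|x|
L = 2, alpha = 0.2176
Iteration 1: beta = 0.0, y = 4.47 + 0.0*(4.47 - 4.47) = 4.47
  grad(y) = 5.94, v = y - alpha*grad = 3.1775
  prox(v) = soft_thresh(3.1775, 0.2829) = 2.8946
Iteration 2: beta = 0.3333, y = 2.8946 + 0.3333*(2.8946 - 4.47) = 2.3694
  grad(y) = 1.7389, v = y - alpha*grad = 1.9911
  prox(v) = soft_thresh(1.9911, 0.2829) = 1.7082
Iteration 3: beta = 0.5, y = 1.7082 + 0.5*(1.7082 - 2.8946) = 1.115
  grad(y) = -0.77, v = y - alpha*grad = 1.2825
  prox(v) = soft_thresh(1.2825, 0.2829) = 0.9997
Iteration 4: beta = 0.6, y = 0.9997 + 0.6*(0.9997 - 1.7082) = 0.5745
  grad(y) = -1.8509, v = y - alpha*grad = 0.9773
  prox(v) = soft_thresh(0.9773, 0.2829) = 0.6944
f(x_4) = 1*0.6944^2 - 3*0.6944 + 1.3*|0.6944| = -0.6983


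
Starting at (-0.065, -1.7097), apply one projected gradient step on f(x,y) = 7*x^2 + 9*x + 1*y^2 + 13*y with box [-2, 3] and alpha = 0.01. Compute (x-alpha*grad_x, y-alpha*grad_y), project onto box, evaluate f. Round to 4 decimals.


Step 1: Compute gradient at (-0.065, -1.7097).
grad_x = 2*7*-0.065 + 9 = 8.09
grad_y = 2*1*-1.7097 + 13 = 9.5806
Step 2: Gradient step.
x_raw = -0.065 - 0.01*8.09 = -0.1459
y_raw = -1.7097 - 0.01*9.5806 = -1.8055
Step 3: Project onto [-2, 3].
x_proj = clip(-0.1459) = -0.1459
y_proj = clip(-1.8055) = -1.8055
Step 4: Evaluate f.
f(-0.1459, -1.8055) = -21.3758


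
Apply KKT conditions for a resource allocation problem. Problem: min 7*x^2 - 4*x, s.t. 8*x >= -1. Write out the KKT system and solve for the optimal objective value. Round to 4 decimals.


Step 1: Try lambda = 0 (constraint inactive).
Stationarity: 2*7*x - 4 = 0
x* = 4/(2*7) = 2/7 = 0.2857 (rounded; the exact value 2/7 is used below)
Check constraint: 8*0.2857 = 2.2856 >= -1 -- satisfied.
Step 2: Compute optimal value.
f(x*) = 7*(2/7)^2 - 4*(2/7) = -0.5714


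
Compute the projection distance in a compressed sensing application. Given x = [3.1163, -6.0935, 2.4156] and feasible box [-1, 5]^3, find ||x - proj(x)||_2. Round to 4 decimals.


Project each component onto [-1, 5].
clip(3.1163) = 3.1163, clip(-6.0935) = -1.0, clip(2.4156) = 2.4156
Projection = [3.1163, -1.0, 2.4156]
Squared diffs: [0.0, 25.9437, 0.0]
Distance = sqrt(25.9437) = 5.0935


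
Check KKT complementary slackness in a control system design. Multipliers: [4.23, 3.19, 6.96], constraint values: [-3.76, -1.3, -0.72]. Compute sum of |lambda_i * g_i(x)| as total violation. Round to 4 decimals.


KKT complementary slackness check:
lambda_1 * g_1 = 4.23 * -3.76 = -15.9048
lambda_2 * g_2 = 3.19 * -1.3 = -4.147
lambda_3 * g_3 = 6.96 * -0.72 = -5.0112
Total violation = 15.9048 + 4.147 + 5.0112 = 25.063


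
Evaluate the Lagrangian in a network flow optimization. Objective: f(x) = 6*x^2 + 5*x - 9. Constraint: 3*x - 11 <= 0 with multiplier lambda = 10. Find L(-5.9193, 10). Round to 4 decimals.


Step 1: Evaluate f(x).
f(-5.9193) = 6*(-5.9193)^2 + 5*(-5.9193) - 9 = 171.6322
Step 2: Evaluate g(x).
g(-5.9193) = 3*-5.9193 - 11 = -28.7579
Step 3: Compute Lagrangian.
L = 171.6322 + 10*-28.7579 = -115.9468


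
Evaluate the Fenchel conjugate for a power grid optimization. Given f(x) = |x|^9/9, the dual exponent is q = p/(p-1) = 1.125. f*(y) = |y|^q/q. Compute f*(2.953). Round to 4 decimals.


The conjugate exponent q satisfies 1/p + 1/q = 1.
p = 9, so q = 9/(9 - 1) = 1.125
|y|^q = 2.953^1.125 = 3.381
f*(2.953) = 3.381 / 1.125 = 3.0053


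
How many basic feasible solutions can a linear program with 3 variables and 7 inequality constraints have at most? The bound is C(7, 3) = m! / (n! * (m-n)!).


Each vertex corresponds to some choice of n active constraints out of m, so the number of vertices is at most C(m, n) = m! / (n!(m-n)!).
m = 7, n = 3
Numerator: 7 * 6 * 5
Denominator: 3! = 6
C(7, 3) = 35


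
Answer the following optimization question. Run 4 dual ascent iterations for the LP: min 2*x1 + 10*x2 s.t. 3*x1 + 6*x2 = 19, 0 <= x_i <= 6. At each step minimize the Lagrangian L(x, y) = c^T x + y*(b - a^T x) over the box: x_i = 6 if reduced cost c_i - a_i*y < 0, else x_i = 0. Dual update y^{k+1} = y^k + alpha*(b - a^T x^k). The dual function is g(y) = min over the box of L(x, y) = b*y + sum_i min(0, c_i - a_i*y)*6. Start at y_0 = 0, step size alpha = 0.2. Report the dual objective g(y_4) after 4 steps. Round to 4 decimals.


Dual ascent for LP: min 2*x1 + 10*x2, 3*x1 + 6*x2 = 19, 0 <= x_i <= 6
Step 1: y^k = 0.0, reduced costs: (2.0, 10.0)
  x^k = (0.0, 0.0), subgradient = b - a^T x = 19.0
  y^{k+1} = 0.0 + 0.2*19.0 = 3.8
Step 2: y^k = 3.8, reduced costs: (-9.4, -12.8)
  x^k = (6.0, 6.0), subgradient = b - a^T x = -35.0
  y^{k+1} = 3.8 + 0.2*-35.0 = -3.2
Step 3: y^k = -3.2, reduced costs: (11.6, 29.2)
  x^k = (0.0, 0.0), subgradient = b - a^T x = 19.0
  y^{k+1} = -3.2 + 0.2*19.0 = 0.6
Step 4: y^k = 0.6, reduced costs: (0.2, 6.4)
  x^k = (0.0, 0.0), subgradient = b - a^T x = 19.0
  y^{k+1} = 0.6 + 0.2*19.0 = 4.4
Dual objective at y_4 = 4.4: reduced costs (-11.2, -16.4), box minimizer x = (6.0, 6.0)
g(y_4) = b*y + (c1 - a1*y)*x1 + (c2 - a2*y)*x2 = 19*4.4 + (-11.2)*6.0 + (-16.4)*6.0 = 83.6 - 67.2 - 98.4 = -82.0


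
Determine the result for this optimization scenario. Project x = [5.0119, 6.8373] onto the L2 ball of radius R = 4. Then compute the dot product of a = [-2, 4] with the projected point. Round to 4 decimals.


Step 1: Compute ||x|| (intermediates to 6 decimals).
||x|| = sqrt(5.0119^2 + 6.8373^2) = 8.477489
Step 2: Project.
Since ||x|| > R, scale = R/||x|| = 4/8.477489 = 0.471838, proj(x) = scale * x
proj(x) = [2.364805, 3.226098]
Step 3: Dot product.
a^T * proj(x) = -2*2.364805 + 4*3.226098 = 8.1748


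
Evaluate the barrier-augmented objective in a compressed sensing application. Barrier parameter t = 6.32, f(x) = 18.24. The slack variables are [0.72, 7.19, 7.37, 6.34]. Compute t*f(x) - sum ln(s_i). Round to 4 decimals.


Step 1: Compute log-barrier.
ln values: [-0.3285, 1.9727, 1.9974, 1.8469]
phi = -(-0.3285 + 1.9727 + 1.9974 + 1.8469) = -5.4885
Step 2: Compute augmented objective.
t*f(x) = 6.32*18.24 = 115.2768
Total = 115.2768 - 5.4885 = 109.7883


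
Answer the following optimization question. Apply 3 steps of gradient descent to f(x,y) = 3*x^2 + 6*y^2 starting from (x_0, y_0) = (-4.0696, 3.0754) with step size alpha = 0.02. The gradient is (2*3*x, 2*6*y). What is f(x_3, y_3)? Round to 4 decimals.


Gradient descent on f(x,y) = 3*x^2 + 6*y^2.
Starting point: (-4.0696, 3.0754), alpha = 0.02
Step 1: grad_x = 2*3*-4.0696 = -24.4176, grad_y = 2*6*3.0754 = 36.9048
  x_1 = -4.0696 - 0.02*-24.4176 = -3.5812
  y_1 = 3.0754 - 0.02*36.9048 = 2.3373
Step 2: grad_x = 2*3*-3.5812 = -21.4875, grad_y = 2*6*2.3373 = 28.0476
  x_2 = -3.5812 - 0.02*-21.4875 = -3.1515
  y_2 = 2.3373 - 0.02*28.0476 = 1.7764
Step 3: grad_x = 2*3*-3.1515 = -18.909, grad_y = 2*6*1.7764 = 21.3162
  x_3 = -3.1515 - 0.02*-18.909 = -2.7733
  y_3 = 1.7764 - 0.02*21.3162 = 1.35
f(-2.7733, 1.35) = 3*(-2.7733)^2 + 6*1.35^2 = 34.0093


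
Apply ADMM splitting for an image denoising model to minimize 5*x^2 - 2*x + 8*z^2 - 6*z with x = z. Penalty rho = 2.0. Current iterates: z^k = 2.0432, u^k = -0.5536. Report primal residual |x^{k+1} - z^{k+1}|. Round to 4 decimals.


ADMM iteration with rho = 2.0, z^k = 2.0432, u^k = -0.5536
Step 1: x-update.
Minimize 5*x^2 - 2*x + (2.0/2)*(x - 2.0432 - 0.5536)^2
FOC: (2*5 + 2.0)*x = 2 + 2.0*(2.0432 + 0.5536)
x^{k+1} = 0.5995
Step 2: z-update.
Minimize 8*z^2 - 6*z + (2.0/2)*(0.5995 - z - 0.5536)^2
FOC: (2*8 + 2.0)*z = 6 + 2.0*(0.5995 - 0.5536)
z^{k+1} = 0.3384
Step 3: u-update.
u^{k+1} = -0.5536 + 0.5995 - 0.3384 = -0.2926
Step 4: Primal residual = |0.5995 - 0.3384| = 0.261
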